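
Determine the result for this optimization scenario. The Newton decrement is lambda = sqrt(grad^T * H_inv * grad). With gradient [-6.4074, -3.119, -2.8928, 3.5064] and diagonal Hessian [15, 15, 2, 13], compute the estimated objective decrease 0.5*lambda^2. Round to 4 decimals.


Step 1: H is diagonal, so H^(-1) * g = [-0.4272, -0.2079, -1.4464, 0.2697].
Step 2: g^T H^(-1) g = sum_i g_i^2 / H_ii
  = (-6.4074)^2/15 + (-3.119)^2/15 + (-2.8928)^2/2 + (3.5064)^2/13
  = 2.737 + 0.6485 + 4.1841 + 0.9458 = 8.5154
Step 3: Objective decrease = 0.5 * g^T H^(-1) g = 4.2577


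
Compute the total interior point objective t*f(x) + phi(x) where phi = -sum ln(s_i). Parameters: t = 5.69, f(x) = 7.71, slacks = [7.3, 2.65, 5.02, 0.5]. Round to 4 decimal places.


Step 1: Compute log-barrier.
ln values: [1.9879, 0.9746, 1.6134, -0.6931]
phi = -(1.9879 + 0.9746 + 1.6134 - 0.6931) = -3.8827
Step 2: Compute augmented objective.
t*f(x) = 5.69*7.71 = 43.8699
Total = 43.8699 - 3.8827 = 39.9872


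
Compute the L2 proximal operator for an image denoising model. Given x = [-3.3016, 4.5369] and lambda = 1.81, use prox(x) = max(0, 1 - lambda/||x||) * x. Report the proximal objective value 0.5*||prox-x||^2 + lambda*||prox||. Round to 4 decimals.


Step 1: Compute ||x||.
||x|| = 5.6111
Step 2: Compute scaling factor.
scale = max(0, 1 - 1.81/5.6111) = 0.6774
Step 3: prox(x) = [-2.2366, 3.0734]
||prox(x)|| = 3.8011
Step 4: Proximal objective.
0.5*||prox-x||^2 = 1.6381
lambda*||prox|| = 6.88
Total = 8.518


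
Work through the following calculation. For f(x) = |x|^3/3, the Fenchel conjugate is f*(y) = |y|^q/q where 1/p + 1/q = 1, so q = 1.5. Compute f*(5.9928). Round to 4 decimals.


The conjugate exponent q satisfies 1/p + 1/q = 1.
p = 3, so q = 3/(3 - 1) = 1.5
|y|^q = 5.9928^1.5 = 14.6705
f*(5.9928) = 14.6705 / 1.5 = 9.7803


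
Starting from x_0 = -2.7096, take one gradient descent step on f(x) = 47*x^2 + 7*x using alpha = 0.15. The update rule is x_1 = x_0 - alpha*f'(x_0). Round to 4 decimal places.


We compute the gradient at x_0 and apply the update.
f'(x) = 94*x + 7
f'(-2.7096) = 94*-2.7096 + 7 = -247.7024
x_1 = -2.7096 - 0.15*-247.7024 = 34.4458


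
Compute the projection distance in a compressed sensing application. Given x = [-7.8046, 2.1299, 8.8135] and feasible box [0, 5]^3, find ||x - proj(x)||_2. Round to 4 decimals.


Project each component onto [0, 5].
clip(-7.8046) = 0.0, clip(2.1299) = 2.1299, clip(8.8135) = 5.0
Projection = [0.0, 2.1299, 5.0]
Squared diffs: [60.9118, 0.0, 14.5428]
Distance = sqrt(75.4546) = 8.6865


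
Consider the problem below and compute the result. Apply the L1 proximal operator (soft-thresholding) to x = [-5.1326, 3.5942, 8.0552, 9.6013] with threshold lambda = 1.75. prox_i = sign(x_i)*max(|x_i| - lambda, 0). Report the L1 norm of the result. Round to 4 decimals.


Soft-thresholding with lambda = 1.75:
prox(-5.1326) = sign(-5.1326)*max(|-5.1326| - 1.75, 0) = -3.3826
prox(3.5942) = sign(3.5942)*max(|3.5942| - 1.75, 0) = 1.8442
prox(8.0552) = sign(8.0552)*max(|8.0552| - 1.75, 0) = 6.3052
prox(9.6013) = sign(9.6013)*max(|9.6013| - 1.75, 0) = 7.8513
prox(x) = [-3.3826, 1.8442, 6.3052, 7.8513]
||prox(x)||_1 = 3.3826 + 1.8442 + 6.3052 + 7.8513 = 19.3833


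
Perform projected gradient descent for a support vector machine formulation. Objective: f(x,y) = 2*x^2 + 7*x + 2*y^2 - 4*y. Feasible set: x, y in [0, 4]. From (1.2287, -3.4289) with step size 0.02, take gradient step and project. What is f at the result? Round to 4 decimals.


Step 1: Compute gradient at (1.2287, -3.4289).
grad_x = 2*2*1.2287 + 7 = 11.9148
grad_y = 2*2*-3.4289 - 4 = -17.7156
Step 2: Gradient step.
x_raw = 1.2287 - 0.02*11.9148 = 0.9904
y_raw = -3.4289 - 0.02*-17.7156 = -3.0746
Step 3: Project onto [0, 4].
x_proj = clip(0.9904) = 0.9904
y_proj = clip(-3.0746) = 0.0
Step 4: Evaluate f.
f(0.9904, 0.0) = 8.8946


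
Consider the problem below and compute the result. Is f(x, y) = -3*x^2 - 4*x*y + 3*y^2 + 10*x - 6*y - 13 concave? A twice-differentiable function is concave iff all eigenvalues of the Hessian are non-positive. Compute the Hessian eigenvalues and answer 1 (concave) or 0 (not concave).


The Hessian of f(x,y) = -3*x^2 - 4*x*y + 3*y^2 + 10*x - 6*y - 13 is:
H = [[-6, -4], [-4, 6]]
Trace = -6 + 6 = 0
Determinant = -6*6 - (-4)^2 = -52
Discriminant = (0)^2 - 4*-52 = 208.0
Eigenvalues: lambda_1 = -7.2111, lambda_2 = 7.2111
The function is not concave.

0


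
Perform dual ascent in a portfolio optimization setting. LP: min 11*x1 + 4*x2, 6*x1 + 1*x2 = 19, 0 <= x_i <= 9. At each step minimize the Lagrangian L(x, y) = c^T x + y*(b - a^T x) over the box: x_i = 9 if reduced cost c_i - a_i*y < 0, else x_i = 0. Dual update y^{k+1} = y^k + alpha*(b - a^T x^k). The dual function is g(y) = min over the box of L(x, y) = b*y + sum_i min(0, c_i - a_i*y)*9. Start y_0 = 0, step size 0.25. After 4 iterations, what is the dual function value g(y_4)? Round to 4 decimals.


Dual ascent for LP: min 11*x1 + 4*x2, 6*x1 + 1*x2 = 19, 0 <= x_i <= 9
Step 1: y^k = 0.0, reduced costs: (11.0, 4.0)
  x^k = (0.0, 0.0), subgradient = b - a^T x = 19.0
  y^{k+1} = 0.0 + 0.25*19.0 = 4.75
Step 2: y^k = 4.75, reduced costs: (-17.5, -0.75)
  x^k = (9.0, 9.0), subgradient = b - a^T x = -44.0
  y^{k+1} = 4.75 + 0.25*-44.0 = -6.25
Step 3: y^k = -6.25, reduced costs: (48.5, 10.25)
  x^k = (0.0, 0.0), subgradient = b - a^T x = 19.0
  y^{k+1} = -6.25 + 0.25*19.0 = -1.5
Step 4: y^k = -1.5, reduced costs: (20.0, 5.5)
  x^k = (0.0, 0.0), subgradient = b - a^T x = 19.0
  y^{k+1} = -1.5 + 0.25*19.0 = 3.25
Dual objective at y_4 = 3.25: reduced costs (-8.5, 0.75), box minimizer x = (9.0, 0.0)
g(y_4) = b*y + (c1 - a1*y)*x1 + (c2 - a2*y)*x2 = 19*3.25 + (-8.5)*9.0 + 0.75*0.0 = 61.75 - 76.5 + 0.0 = -14.75


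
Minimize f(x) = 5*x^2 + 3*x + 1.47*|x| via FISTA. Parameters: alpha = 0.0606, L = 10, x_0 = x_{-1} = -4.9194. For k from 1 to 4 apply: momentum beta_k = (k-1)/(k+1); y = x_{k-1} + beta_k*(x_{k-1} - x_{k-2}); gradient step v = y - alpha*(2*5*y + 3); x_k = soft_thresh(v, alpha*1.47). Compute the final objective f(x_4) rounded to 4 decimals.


FISTA on f(x) = 5*x^2 + 3*x + 1.47*|x|
L = 10, alpha = 0.0606
Iteration 1: beta = 0.0, y = -4.9194 + 0.0*(-4.9194 + 4.9194) = -4.9194
  grad(y) = -46.194, v = y - alpha*grad = -2.12
  prox(v) = soft_thresh(-2.12, 0.0891) = -2.031
Iteration 2: beta = 0.3333, y = -2.031 + 0.3333*(-2.031 + 4.9194) = -1.0681
  grad(y) = -7.6815, v = y - alpha*grad = -0.6027
  prox(v) = soft_thresh(-0.6027, 0.0891) = -0.5136
Iteration 3: beta = 0.5, y = -0.5136 + 0.5*(-0.5136 + 2.031) = 0.2451
  grad(y) = 5.4513, v = y - alpha*grad = -0.0852
  prox(v) = soft_thresh(-0.0852, 0.0891) = 0.0
Iteration 4: beta = 0.6, y = 0.0 + 0.6*(0.0 + 0.5136) = 0.3081
  grad(y) = 6.0814, v = y - alpha*grad = -0.0604
  prox(v) = soft_thresh(-0.0604, 0.0891) = 0.0
f(x_4) = 5*0.0^2 + 3*0.0 + 1.47*|0.0| = 0.0


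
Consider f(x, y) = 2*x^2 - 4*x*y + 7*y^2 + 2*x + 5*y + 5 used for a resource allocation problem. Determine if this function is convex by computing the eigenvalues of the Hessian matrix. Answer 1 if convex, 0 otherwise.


The Hessian of f(x,y) = 2*x^2 - 4*x*y + 7*y^2 + 2*x + 5*y + 5 is:
H = [[4, -4], [-4, 14]]
Trace = 4 + 14 = 18
Determinant = 4*14 - (-4)^2 = 40
Discriminant = (18)^2 - 4*40 = 164.0
Eigenvalues: lambda_1 = 2.5969, lambda_2 = 15.4031
The function is convex.

1


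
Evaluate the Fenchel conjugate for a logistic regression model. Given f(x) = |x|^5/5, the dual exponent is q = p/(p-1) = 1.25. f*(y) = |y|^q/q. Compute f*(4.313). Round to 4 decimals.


The conjugate exponent q satisfies 1/p + 1/q = 1.
p = 5, so q = 5/(5 - 1) = 1.25
|y|^q = 4.313^1.25 = 6.2155
f*(4.313) = 6.2155 / 1.25 = 4.9724


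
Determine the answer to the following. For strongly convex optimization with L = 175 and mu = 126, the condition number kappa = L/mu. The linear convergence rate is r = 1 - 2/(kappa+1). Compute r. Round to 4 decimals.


Step 1: Compute the condition number.
kappa = L/mu = 175/126 = 1.3889
Step 2: Compute the convergence rate.
r = 1 - 2/(kappa + 1) = 1 - 2*mu/(L + mu) = (L - mu)/(L + mu) = 49/301 = 0.1628


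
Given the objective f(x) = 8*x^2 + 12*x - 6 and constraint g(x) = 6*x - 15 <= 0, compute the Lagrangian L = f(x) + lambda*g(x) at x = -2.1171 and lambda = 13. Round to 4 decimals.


Step 1: Evaluate f(x).
f(-2.1171) = 8*(-2.1171)^2 + 12*(-2.1171) - 6 = 4.4517
Step 2: Evaluate g(x).
g(-2.1171) = 6*-2.1171 - 15 = -27.7026
Step 3: Compute Lagrangian.
L = 4.4517 + 13*-27.7026 = -355.6821


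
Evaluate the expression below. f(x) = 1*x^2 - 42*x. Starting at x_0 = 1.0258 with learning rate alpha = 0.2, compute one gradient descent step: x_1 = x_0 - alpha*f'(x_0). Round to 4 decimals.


We compute the gradient at x_0 and apply the update.
f'(x) = 2*x - 42
f'(1.0258) = 2*1.0258 - 42 = -39.9484
x_1 = 1.0258 - 0.2*-39.9484 = 9.0155


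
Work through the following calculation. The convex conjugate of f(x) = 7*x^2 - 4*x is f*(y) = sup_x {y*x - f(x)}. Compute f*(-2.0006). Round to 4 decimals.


f*(y) = sup_x {y*x - a*x^2 - b*x} = sup_x {(y-b)*x - a*x^2}
FOC: (y - b) - 2a*x = 0 => x* = (y - b)/(2a)
x* = (-2.0006 + 4)/(2*7) = 0.1428
f*(-2.0006) = (y-b)^2/(4a) = (-2.0006 + 4)^2/(4*7)
= 3.9976/28 = 0.1428


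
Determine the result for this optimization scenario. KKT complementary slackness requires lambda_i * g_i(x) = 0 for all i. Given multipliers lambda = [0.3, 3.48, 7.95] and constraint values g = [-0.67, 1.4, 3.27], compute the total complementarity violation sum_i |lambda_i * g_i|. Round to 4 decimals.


KKT complementary slackness check:
lambda_1 * g_1 = 0.3 * -0.67 = -0.201
lambda_2 * g_2 = 3.48 * 1.4 = 4.872
lambda_3 * g_3 = 7.95 * 3.27 = 25.9965
Total violation = 0.201 + 4.872 + 25.9965 = 31.0695


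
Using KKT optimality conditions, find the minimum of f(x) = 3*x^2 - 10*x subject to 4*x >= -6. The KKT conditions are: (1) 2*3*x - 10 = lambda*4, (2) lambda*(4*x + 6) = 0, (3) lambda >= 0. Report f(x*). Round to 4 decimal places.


Step 1: Try lambda = 0 (constraint inactive).
Stationarity: 2*3*x - 10 = 0
x* = 10/(2*3) = 5/3 = 1.6667 (rounded; the exact value 5/3 is used below)
Check constraint: 4*1.6667 = 6.6668 >= -6 -- satisfied.
Step 2: Compute optimal value.
f(x*) = 3*(5/3)^2 - 10*(5/3) = -8.3333


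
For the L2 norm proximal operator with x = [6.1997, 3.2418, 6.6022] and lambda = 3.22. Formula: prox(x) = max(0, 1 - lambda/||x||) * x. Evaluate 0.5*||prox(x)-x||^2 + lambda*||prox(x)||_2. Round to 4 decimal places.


Step 1: Compute ||x||.
||x|| = 9.6195
Step 2: Compute scaling factor.
scale = max(0, 1 - 3.22/9.6195) = 0.6653
Step 3: prox(x) = [4.1244, 2.1566, 4.3922]
||prox(x)|| = 6.3995
Step 4: Proximal objective.
0.5*||prox-x||^2 = 5.1842
lambda*||prox|| = 20.6064
Total = 25.7906


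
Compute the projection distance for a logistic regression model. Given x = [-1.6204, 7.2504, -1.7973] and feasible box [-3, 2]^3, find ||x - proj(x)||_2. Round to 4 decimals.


Project each component onto [-3, 2].
clip(-1.6204) = -1.6204, clip(7.2504) = 2.0, clip(-1.7973) = -1.7973
Projection = [-1.6204, 2.0, -1.7973]
Squared diffs: [0.0, 27.5667, 0.0]
Distance = sqrt(27.5667) = 5.2504


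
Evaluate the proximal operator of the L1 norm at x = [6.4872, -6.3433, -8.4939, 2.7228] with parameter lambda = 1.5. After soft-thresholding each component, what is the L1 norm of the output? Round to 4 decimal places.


Soft-thresholding with lambda = 1.5:
prox(6.4872) = sign(6.4872)*max(|6.4872| - 1.5, 0) = 4.9872
prox(-6.3433) = sign(-6.3433)*max(|-6.3433| - 1.5, 0) = -4.8433
prox(-8.4939) = sign(-8.4939)*max(|-8.4939| - 1.5, 0) = -6.9939
prox(2.7228) = sign(2.7228)*max(|2.7228| - 1.5, 0) = 1.2228
prox(x) = [4.9872, -4.8433, -6.9939, 1.2228]
||prox(x)||_1 = 4.9872 + 4.8433 + 6.9939 + 1.2228 = 18.0472


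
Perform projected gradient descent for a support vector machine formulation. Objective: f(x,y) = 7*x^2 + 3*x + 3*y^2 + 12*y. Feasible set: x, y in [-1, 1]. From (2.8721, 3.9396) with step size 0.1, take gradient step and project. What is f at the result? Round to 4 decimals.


Step 1: Compute gradient at (2.8721, 3.9396).
grad_x = 2*7*2.8721 + 3 = 43.2094
grad_y = 2*3*3.9396 + 12 = 35.6376
Step 2: Gradient step.
x_raw = 2.8721 - 0.1*43.2094 = -1.4488
y_raw = 3.9396 - 0.1*35.6376 = 0.3758
Step 3: Project onto [-1, 1].
x_proj = clip(-1.4488) = -1.0
y_proj = clip(0.3758) = 0.3758
Step 4: Evaluate f.
f(-1.0, 0.3758) = 8.9338


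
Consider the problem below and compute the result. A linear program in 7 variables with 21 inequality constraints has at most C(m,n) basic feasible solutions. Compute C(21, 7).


Each vertex corresponds to some choice of n active constraints out of m, so the number of vertices is at most C(m, n) = m! / (n!(m-n)!).
m = 21, n = 7
Numerator: 21 * 20 * 19 * 18 * 17 * 16 * 15
Denominator: 7! = 5040
C(21, 7) = 116280


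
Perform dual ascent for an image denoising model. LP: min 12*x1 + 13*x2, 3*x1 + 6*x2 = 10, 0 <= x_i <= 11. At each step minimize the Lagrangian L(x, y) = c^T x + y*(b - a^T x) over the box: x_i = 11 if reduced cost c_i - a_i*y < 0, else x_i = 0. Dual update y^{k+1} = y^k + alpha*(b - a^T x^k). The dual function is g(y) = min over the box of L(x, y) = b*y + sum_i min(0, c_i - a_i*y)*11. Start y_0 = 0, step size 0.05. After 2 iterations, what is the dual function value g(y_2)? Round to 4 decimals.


Dual ascent for LP: min 12*x1 + 13*x2, 3*x1 + 6*x2 = 10, 0 <= x_i <= 11
Step 1: y^k = 0.0, reduced costs: (12.0, 13.0)
  x^k = (0.0, 0.0), subgradient = b - a^T x = 10.0
  y^{k+1} = 0.0 + 0.05*10.0 = 0.5
Step 2: y^k = 0.5, reduced costs: (10.5, 10.0)
  x^k = (0.0, 0.0), subgradient = b - a^T x = 10.0
  y^{k+1} = 0.5 + 0.05*10.0 = 1.0
Dual objective at y_2 = 1.0: reduced costs (9.0, 7.0), box minimizer x = (0.0, 0.0)
g(y_2) = b*y + (c1 - a1*y)*x1 + (c2 - a2*y)*x2 = 10*1.0 + 9.0*0.0 + 7.0*0.0 = 10.0 + 0.0 + 0.0 = 10.0


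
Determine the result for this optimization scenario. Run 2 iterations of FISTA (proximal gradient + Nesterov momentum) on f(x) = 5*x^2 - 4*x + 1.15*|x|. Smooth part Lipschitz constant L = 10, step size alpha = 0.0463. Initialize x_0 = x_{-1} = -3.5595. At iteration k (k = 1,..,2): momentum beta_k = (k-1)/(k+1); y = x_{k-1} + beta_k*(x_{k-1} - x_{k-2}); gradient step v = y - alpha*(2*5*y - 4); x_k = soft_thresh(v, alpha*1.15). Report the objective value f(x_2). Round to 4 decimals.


FISTA on f(x) = 5*x^2 - 4*x + 1.15*|x|
L = 10, alpha = 0.0463
Iteration 1: beta = 0.0, y = -3.5595 + 0.0*(-3.5595 + 3.5595) = -3.5595
  grad(y) = -39.595, v = y - alpha*grad = -1.7263
  prox(v) = soft_thresh(-1.7263, 0.0532) = -1.673
Iteration 2: beta = 0.3333, y = -1.673 + 0.3333*(-1.673 + 3.5595) = -1.0442
  grad(y) = -14.4418, v = y - alpha*grad = -0.3755
  prox(v) = soft_thresh(-0.3755, 0.0532) = -0.3223
f(x_2) = 5*(-0.3223)^2 - 4*(-0.3223) + 1.15*|-0.3223| = 2.179


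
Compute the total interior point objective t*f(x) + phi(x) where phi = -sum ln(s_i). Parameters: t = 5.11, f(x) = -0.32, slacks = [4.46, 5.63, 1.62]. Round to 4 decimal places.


Step 1: Compute log-barrier.
ln values: [1.4951, 1.7281, 0.4824]
phi = -(1.4951 + 1.7281 + 0.4824) = -3.7057
Step 2: Compute augmented objective.
t*f(x) = 5.11*-0.32 = -1.6352
Total = -1.6352 - 3.7057 = -5.3409


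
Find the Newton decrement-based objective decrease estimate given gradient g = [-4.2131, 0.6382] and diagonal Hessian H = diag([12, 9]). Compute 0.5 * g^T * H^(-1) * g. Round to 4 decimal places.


Step 1: H is diagonal, so H^(-1) * g = [-0.3511, 0.0709].
Step 2: g^T H^(-1) g = sum_i g_i^2 / H_ii
  = (-4.2131)^2/12 + (0.6382)^2/9
  = 1.4792 + 0.0453 = 1.5244
Step 3: Objective decrease = 0.5 * g^T H^(-1) g = 0.7622


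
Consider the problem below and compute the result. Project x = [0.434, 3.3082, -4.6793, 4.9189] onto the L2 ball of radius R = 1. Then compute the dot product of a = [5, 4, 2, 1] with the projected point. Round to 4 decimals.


Step 1: Compute ||x|| (intermediates to 6 decimals).
||x|| = sqrt(0.434^2 + 3.3082^2 + (-4.6793)^2 + 4.9189^2) = 7.564653
Step 2: Project.
Since ||x|| > R, scale = R/||x|| = 1/7.564653 = 0.132194, proj(x) = scale * x
proj(x) = [0.057372, 0.437324, -0.618575, 0.650249]
Step 3: Dot product.
a^T * proj(x) = 5*0.057372 + 4*0.437324 + 2*(-0.618575) + 1*0.650249 = 1.4493


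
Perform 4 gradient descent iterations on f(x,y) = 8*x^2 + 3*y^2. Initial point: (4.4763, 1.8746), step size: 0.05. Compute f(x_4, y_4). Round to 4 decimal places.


Gradient descent on f(x,y) = 8*x^2 + 3*y^2.
Starting point: (4.4763, 1.8746), alpha = 0.05
Step 1: grad_x = 2*8*4.4763 = 71.6208, grad_y = 2*3*1.8746 = 11.2476
  x_1 = 4.4763 - 0.05*71.6208 = 0.8953
  y_1 = 1.8746 - 0.05*11.2476 = 1.3122
Step 2: grad_x = 2*8*0.8953 = 14.3242, grad_y = 2*3*1.3122 = 7.8733
  x_2 = 0.8953 - 0.05*14.3242 = 0.1791
  y_2 = 1.3122 - 0.05*7.8733 = 0.9186
Step 3: grad_x = 2*8*0.1791 = 2.8648, grad_y = 2*3*0.9186 = 5.5113
  x_3 = 0.1791 - 0.05*2.8648 = 0.0358
  y_3 = 0.9186 - 0.05*5.5113 = 0.643
Step 4: grad_x = 2*8*0.0358 = 0.573, grad_y = 2*3*0.643 = 3.8579
  x_4 = 0.0358 - 0.05*0.573 = 0.0072
  y_4 = 0.643 - 0.05*3.8579 = 0.4501
f(0.0072, 0.4501) = 8*0.0072^2 + 3*0.4501^2 = 0.6082


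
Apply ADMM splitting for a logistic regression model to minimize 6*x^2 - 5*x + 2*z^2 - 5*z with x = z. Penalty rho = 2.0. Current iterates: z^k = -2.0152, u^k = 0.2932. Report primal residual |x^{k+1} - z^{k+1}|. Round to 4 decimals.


ADMM iteration with rho = 2.0, z^k = -2.0152, u^k = 0.2932
Step 1: x-update.
Minimize 6*x^2 - 5*x + (2.0/2)*(x + 2.0152 + 0.2932)^2
FOC: (2*6 + 2.0)*x = 5 + 2.0*(-2.0152 - 0.2932)
x^{k+1} = 0.0274
Step 2: z-update.
Minimize 2*z^2 - 5*z + (2.0/2)*(0.0274 - z + 0.2932)^2
FOC: (2*2 + 2.0)*z = 5 + 2.0*(0.0274 + 0.2932)
z^{k+1} = 0.9402
Step 3: u-update.
u^{k+1} = 0.2932 + 0.0274 - 0.9402 = -0.6196
Step 4: Primal residual = |0.0274 - 0.9402| = 0.9128


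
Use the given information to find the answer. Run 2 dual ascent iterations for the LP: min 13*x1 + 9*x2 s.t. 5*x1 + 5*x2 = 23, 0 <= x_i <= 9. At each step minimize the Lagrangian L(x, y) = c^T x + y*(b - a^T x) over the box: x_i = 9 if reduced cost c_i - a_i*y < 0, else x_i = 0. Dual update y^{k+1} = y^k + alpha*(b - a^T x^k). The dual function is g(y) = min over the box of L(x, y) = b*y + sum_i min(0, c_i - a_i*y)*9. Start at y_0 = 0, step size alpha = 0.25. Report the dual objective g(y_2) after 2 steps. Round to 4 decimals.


Dual ascent for LP: min 13*x1 + 9*x2, 5*x1 + 5*x2 = 23, 0 <= x_i <= 9
Step 1: y^k = 0.0, reduced costs: (13.0, 9.0)
  x^k = (0.0, 0.0), subgradient = b - a^T x = 23.0
  y^{k+1} = 0.0 + 0.25*23.0 = 5.75
Step 2: y^k = 5.75, reduced costs: (-15.75, -19.75)
  x^k = (9.0, 9.0), subgradient = b - a^T x = -67.0
  y^{k+1} = 5.75 + 0.25*-67.0 = -11.0
Dual objective at y_2 = -11.0: reduced costs (68.0, 64.0), box minimizer x = (0.0, 0.0)
g(y_2) = b*y + (c1 - a1*y)*x1 + (c2 - a2*y)*x2 = 23*(-11.0) + 68.0*0.0 + 64.0*0.0 = -253.0 + 0.0 + 0.0 = -253.0


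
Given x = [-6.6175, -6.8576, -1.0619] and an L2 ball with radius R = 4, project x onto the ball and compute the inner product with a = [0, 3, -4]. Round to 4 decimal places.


Step 1: Compute ||x|| (intermediates to 6 decimals).
||x|| = sqrt((-6.6175)^2 + (-6.8576)^2 + (-1.0619)^2) = 9.588828
Step 2: Project.
Since ||x|| > R, scale = R/||x|| = 4/9.588828 = 0.417152, proj(x) = scale * x
proj(x) = [-2.760503, -2.860662, -0.442974]
Step 3: Dot product.
a^T * proj(x) = 0*(-2.760503) + 3*(-2.860662) - 4*(-0.442974) = -6.8101


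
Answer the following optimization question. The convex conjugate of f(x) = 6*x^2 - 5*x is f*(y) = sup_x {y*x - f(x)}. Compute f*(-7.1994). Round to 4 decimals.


f*(y) = sup_x {y*x - a*x^2 - b*x} = sup_x {(y-b)*x - a*x^2}
FOC: (y - b) - 2a*x = 0 => x* = (y - b)/(2a)
x* = (-7.1994 + 5)/(2*6) = -0.1833
f*(-7.1994) = (y-b)^2/(4a) = (-7.1994 + 5)^2/(4*6)
= 4.8374/24 = 0.2016


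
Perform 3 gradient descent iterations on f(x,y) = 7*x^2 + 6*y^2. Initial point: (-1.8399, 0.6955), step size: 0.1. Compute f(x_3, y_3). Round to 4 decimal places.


Gradient descent on f(x,y) = 7*x^2 + 6*y^2.
Starting point: (-1.8399, 0.6955), alpha = 0.1
Step 1: grad_x = 2*7*-1.8399 = -25.7586, grad_y = 2*6*0.6955 = 8.346
  x_1 = -1.8399 - 0.1*-25.7586 = 0.736
  y_1 = 0.6955 - 0.1*8.346 = -0.1391
Step 2: grad_x = 2*7*0.736 = 10.3034, grad_y = 2*6*-0.1391 = -1.6692
  x_2 = 0.736 - 0.1*10.3034 = -0.2944
  y_2 = -0.1391 - 0.1*-1.6692 = 0.0278
Step 3: grad_x = 2*7*-0.2944 = -4.1214, grad_y = 2*6*0.0278 = 0.3338
  x_3 = -0.2944 - 0.1*-4.1214 = 0.1178
  y_3 = 0.0278 - 0.1*0.3338 = -0.0056
f(0.1178, -0.0056) = 7*0.1178^2 + 6*(-0.0056)^2 = 0.0972


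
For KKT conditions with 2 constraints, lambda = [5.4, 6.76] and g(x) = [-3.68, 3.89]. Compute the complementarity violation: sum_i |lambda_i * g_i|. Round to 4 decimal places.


KKT complementary slackness check:
lambda_1 * g_1 = 5.4 * -3.68 = -19.872
lambda_2 * g_2 = 6.76 * 3.89 = 26.2964
Total violation = 19.872 + 26.2964 = 46.1684


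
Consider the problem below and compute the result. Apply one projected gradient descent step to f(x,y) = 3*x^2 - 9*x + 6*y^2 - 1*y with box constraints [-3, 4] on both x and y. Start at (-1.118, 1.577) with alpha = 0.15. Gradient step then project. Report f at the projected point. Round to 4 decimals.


Step 1: Compute gradient at (-1.118, 1.577).
grad_x = 2*3*-1.118 - 9 = -15.708
grad_y = 2*6*1.577 - 1 = 17.924
Step 2: Gradient step.
x_raw = -1.118 - 0.15*-15.708 = 1.2382
y_raw = 1.577 - 0.15*17.924 = -1.1116
Step 3: Project onto [-3, 4].
x_proj = clip(1.2382) = 1.2382
y_proj = clip(-1.1116) = -1.1116
Step 4: Evaluate f.
f(1.2382, -1.1116) = 1.9811


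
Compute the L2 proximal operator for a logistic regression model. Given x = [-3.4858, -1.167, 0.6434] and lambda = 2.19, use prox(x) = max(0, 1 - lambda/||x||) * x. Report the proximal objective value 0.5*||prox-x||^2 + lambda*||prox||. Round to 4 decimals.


Step 1: Compute ||x||.
||x|| = 3.7318
Step 2: Compute scaling factor.
scale = max(0, 1 - 2.19/3.7318) = 0.4132
Step 3: prox(x) = [-1.4402, -0.4822, 0.2658]
||prox(x)|| = 1.5418
Step 4: Proximal objective.
0.5*||prox-x||^2 = 2.3981
lambda*||prox|| = 3.3765
Total = 5.7747


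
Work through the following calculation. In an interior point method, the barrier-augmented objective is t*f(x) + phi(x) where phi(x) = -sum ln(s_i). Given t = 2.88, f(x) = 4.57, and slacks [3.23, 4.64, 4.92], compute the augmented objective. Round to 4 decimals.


Step 1: Compute log-barrier.
ln values: [1.1725, 1.5347, 1.5933]
phi = -(1.1725 + 1.5347 + 1.5933) = -4.3005
Step 2: Compute augmented objective.
t*f(x) = 2.88*4.57 = 13.1616
Total = 13.1616 - 4.3005 = 8.8611


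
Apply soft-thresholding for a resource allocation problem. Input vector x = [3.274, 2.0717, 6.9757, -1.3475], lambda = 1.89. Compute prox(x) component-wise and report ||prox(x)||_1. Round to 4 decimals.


Soft-thresholding with lambda = 1.89:
prox(3.274) = sign(3.274)*max(|3.274| - 1.89, 0) = 1.384
prox(2.0717) = sign(2.0717)*max(|2.0717| - 1.89, 0) = 0.1817
prox(6.9757) = sign(6.9757)*max(|6.9757| - 1.89, 0) = 5.0857
prox(-1.3475) = sign(-1.3475)*max(|-1.3475| - 1.89, 0) = 0.0
prox(x) = [1.384, 0.1817, 5.0857, 0.0]
||prox(x)||_1 = 1.384 + 0.1817 + 5.0857 + 0.0 = 6.6514


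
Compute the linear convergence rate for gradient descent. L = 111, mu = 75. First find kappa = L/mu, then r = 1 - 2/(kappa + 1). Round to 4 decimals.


Step 1: Compute the condition number.
kappa = L/mu = 111/75 = 1.48
Step 2: Compute the convergence rate.
r = 1 - 2/(kappa + 1) = 1 - 2*mu/(L + mu) = (L - mu)/(L + mu) = 36/186 = 0.1935


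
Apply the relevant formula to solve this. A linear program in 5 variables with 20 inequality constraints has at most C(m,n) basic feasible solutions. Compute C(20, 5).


Each vertex corresponds to some choice of n active constraints out of m, so the number of vertices is at most C(m, n) = m! / (n!(m-n)!).
m = 20, n = 5
Numerator: 20 * 19 * 18 * 17 * 16
Denominator: 5! = 120
C(20, 5) = 15504


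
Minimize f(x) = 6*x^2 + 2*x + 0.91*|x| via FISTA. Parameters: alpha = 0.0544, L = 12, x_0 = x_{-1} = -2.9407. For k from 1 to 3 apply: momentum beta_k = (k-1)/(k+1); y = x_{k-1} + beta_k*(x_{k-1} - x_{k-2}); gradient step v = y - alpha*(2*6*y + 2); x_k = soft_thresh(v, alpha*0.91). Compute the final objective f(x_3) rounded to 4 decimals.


FISTA on f(x) = 6*x^2 + 2*x + 0.91*|x|
L = 12, alpha = 0.0544
Iteration 1: beta = 0.0, y = -2.9407 + 0.0*(-2.9407 + 2.9407) = -2.9407
  grad(y) = -33.2884, v = y - alpha*grad = -1.1298
  prox(v) = soft_thresh(-1.1298, 0.0495) = -1.0803
Iteration 2: beta = 0.3333, y = -1.0803 + 0.3333*(-1.0803 + 2.9407) = -0.4602
  grad(y) = -3.5221, v = y - alpha*grad = -0.2686
  prox(v) = soft_thresh(-0.2686, 0.0495) = -0.2191
Iteration 3: beta = 0.5, y = -0.2191 + 0.5*(-0.2191 + 1.0803) = 0.2115
  grad(y) = 4.5386, v = y - alpha*grad = -0.0353
  prox(v) = soft_thresh(-0.0353, 0.0495) = 0.0
f(x_3) = 6*0.0^2 + 2*0.0 + 0.91*|0.0| = 0.0


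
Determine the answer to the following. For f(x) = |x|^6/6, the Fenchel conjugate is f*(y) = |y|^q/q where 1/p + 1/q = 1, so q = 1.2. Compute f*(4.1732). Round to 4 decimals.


The conjugate exponent q satisfies 1/p + 1/q = 1.
p = 6, so q = 6/(6 - 1) = 1.2
|y|^q = 4.1732^1.2 = 5.5535
f*(4.1732) = 5.5535 / 1.2 = 4.6279


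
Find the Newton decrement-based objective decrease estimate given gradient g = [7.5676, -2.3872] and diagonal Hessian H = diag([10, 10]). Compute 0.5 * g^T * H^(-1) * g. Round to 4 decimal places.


Step 1: H is diagonal, so H^(-1) * g = [0.7568, -0.2387].
Step 2: g^T H^(-1) g = sum_i g_i^2 / H_ii
  = (7.5676)^2/10 + (-2.3872)^2/10
  = 5.7269 + 0.5699 = 6.2967
Step 3: Objective decrease = 0.5 * g^T H^(-1) g = 3.1484


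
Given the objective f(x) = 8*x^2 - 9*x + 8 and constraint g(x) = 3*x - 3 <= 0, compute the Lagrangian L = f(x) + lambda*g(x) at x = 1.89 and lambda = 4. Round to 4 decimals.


Step 1: Evaluate f(x).
f(1.89) = 8*1.89^2 - 9*1.89 + 8 = 19.5668
Step 2: Evaluate g(x).
g(1.89) = 3*1.89 - 3 = 2.67
Step 3: Compute Lagrangian.
L = 19.5668 + 4*2.67 = 30.2468


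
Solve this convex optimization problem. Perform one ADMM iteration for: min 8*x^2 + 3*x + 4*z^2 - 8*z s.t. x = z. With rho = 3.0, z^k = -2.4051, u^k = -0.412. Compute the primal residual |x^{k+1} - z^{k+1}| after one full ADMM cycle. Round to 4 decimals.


ADMM iteration with rho = 3.0, z^k = -2.4051, u^k = -0.412
Step 1: x-update.
Minimize 8*x^2 + 3*x + (3.0/2)*(x + 2.4051 - 0.412)^2
FOC: (2*8 + 3.0)*x = -3 + 3.0*(-2.4051 + 0.412)
x^{k+1} = -0.4726
Step 2: z-update.
Minimize 4*z^2 - 8*z + (3.0/2)*(-0.4726 - z - 0.412)^2
FOC: (2*4 + 3.0)*z = 8 + 3.0*(-0.4726 - 0.412)
z^{k+1} = 0.486
Step 3: u-update.
u^{k+1} = -0.412 - 0.4726 - 0.486 = -1.3706
Step 4: Primal residual = |-0.4726 - 0.486| = 0.9586


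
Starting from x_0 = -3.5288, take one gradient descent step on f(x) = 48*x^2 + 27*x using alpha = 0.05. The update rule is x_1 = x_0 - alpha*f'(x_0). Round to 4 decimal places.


We compute the gradient at x_0 and apply the update.
f'(x) = 96*x + 27
f'(-3.5288) = 96*-3.5288 + 27 = -311.7648
x_1 = -3.5288 - 0.05*-311.7648 = 12.0594


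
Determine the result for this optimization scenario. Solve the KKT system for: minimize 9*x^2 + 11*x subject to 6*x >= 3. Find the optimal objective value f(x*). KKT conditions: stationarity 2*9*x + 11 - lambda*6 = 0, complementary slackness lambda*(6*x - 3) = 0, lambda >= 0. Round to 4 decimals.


Step 1: Try lambda = 0 (constraint inactive).
x_unc = -11/(2*9) = -0.6111
Check: 6*-0.6111 = -3.6666 < 3 -- violated!
Step 2: Constraint must be active: 6*x = 3
x* = 3/6 = 0.5
lambda = (2*9*0.5 + 11)/6 = 3.3333
Step 3: Compute optimal value.
f(x*) = 9*0.5^2 + 11*0.5 = 7.75


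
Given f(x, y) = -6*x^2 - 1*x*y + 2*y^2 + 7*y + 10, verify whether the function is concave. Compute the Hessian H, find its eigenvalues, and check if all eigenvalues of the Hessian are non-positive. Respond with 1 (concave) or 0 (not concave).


The Hessian of f(x,y) = -6*x^2 - 1*x*y + 2*y^2 + 7*y + 10 is:
H = [[-12, -1], [-1, 4]]
Trace = -12 + 4 = -8
Determinant = -12*4 - (-1)^2 = -49
Discriminant = (-8)^2 - 4*-49 = 260.0
Eigenvalues: lambda_1 = -12.0623, lambda_2 = 4.0623
The function is not concave.

0


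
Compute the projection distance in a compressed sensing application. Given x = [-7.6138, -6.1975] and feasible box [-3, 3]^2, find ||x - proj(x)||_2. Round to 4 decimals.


Project each component onto [-3, 3].
clip(-7.6138) = -3.0, clip(-6.1975) = -3.0
Projection = [-3.0, -3.0]
Squared diffs: [21.2872, 10.224]
Distance = sqrt(31.5112) = 5.6135


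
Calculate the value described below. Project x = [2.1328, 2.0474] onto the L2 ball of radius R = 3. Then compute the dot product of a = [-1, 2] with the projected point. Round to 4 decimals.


Step 1: Compute ||x|| (intermediates to 6 decimals).
||x|| = sqrt(2.1328^2 + 2.0474^2) = 2.956465
Step 2: Project.
Since ||x|| <= R, proj = x (no scaling needed).
proj(x) = [2.1328, 2.0474]
Step 3: Dot product.
a^T * proj(x) = -1*2.1328 + 2*2.0474 = 1.962


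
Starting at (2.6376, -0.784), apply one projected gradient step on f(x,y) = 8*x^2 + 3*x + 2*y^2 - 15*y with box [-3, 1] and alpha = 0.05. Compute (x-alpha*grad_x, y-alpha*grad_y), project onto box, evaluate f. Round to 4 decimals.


Step 1: Compute gradient at (2.6376, -0.784).
grad_x = 2*8*2.6376 + 3 = 45.2016
grad_y = 2*2*-0.784 - 15 = -18.136
Step 2: Gradient step.
x_raw = 2.6376 - 0.05*45.2016 = 0.3775
y_raw = -0.784 - 0.05*-18.136 = 0.1228
Step 3: Project onto [-3, 1].
x_proj = clip(0.3775) = 0.3775
y_proj = clip(0.1228) = 0.1228
Step 4: Evaluate f.
f(0.3775, 0.1228) = 0.4609


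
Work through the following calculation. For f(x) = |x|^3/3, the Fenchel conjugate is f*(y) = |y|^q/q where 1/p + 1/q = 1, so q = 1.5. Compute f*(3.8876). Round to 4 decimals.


The conjugate exponent q satisfies 1/p + 1/q = 1.
p = 3, so q = 3/(3 - 1) = 1.5
|y|^q = 3.8876^1.5 = 7.6652
f*(3.8876) = 7.6652 / 1.5 = 5.1101


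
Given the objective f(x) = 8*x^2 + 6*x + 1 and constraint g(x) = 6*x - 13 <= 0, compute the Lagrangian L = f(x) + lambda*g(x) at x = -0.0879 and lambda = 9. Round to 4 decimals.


Step 1: Evaluate f(x).
f(-0.0879) = 8*(-0.0879)^2 + 6*(-0.0879) + 1 = 0.5344
Step 2: Evaluate g(x).
g(-0.0879) = 6*-0.0879 - 13 = -13.5274
Step 3: Compute Lagrangian.
L = 0.5344 + 9*-13.5274 = -121.2122


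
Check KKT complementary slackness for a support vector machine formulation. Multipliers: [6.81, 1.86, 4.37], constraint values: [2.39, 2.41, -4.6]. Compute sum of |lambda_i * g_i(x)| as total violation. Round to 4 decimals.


KKT complementary slackness check:
lambda_1 * g_1 = 6.81 * 2.39 = 16.2759
lambda_2 * g_2 = 1.86 * 2.41 = 4.4826
lambda_3 * g_3 = 4.37 * -4.6 = -20.102
Total violation = 16.2759 + 4.4826 + 20.102 = 40.8605


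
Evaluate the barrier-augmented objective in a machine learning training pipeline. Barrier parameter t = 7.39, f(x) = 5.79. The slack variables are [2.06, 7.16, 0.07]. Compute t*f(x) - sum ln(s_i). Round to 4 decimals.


Step 1: Compute log-barrier.
ln values: [0.7227, 1.9685, -2.6593]
phi = -(0.7227 + 1.9685 - 2.6593) = -0.032
Step 2: Compute augmented objective.
t*f(x) = 7.39*5.79 = 42.7881
Total = 42.7881 - 0.032 = 42.7561


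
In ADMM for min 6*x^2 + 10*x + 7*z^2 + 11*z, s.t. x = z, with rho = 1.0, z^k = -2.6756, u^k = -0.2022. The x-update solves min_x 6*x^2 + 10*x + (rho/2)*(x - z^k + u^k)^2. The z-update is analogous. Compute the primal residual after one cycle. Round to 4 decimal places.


ADMM iteration with rho = 1.0, z^k = -2.6756, u^k = -0.2022
Step 1: x-update.
Minimize 6*x^2 + 10*x + (1.0/2)*(x + 2.6756 - 0.2022)^2
FOC: (2*6 + 1.0)*x = -10 + 1.0*(-2.6756 + 0.2022)
x^{k+1} = -0.9595
Step 2: z-update.
Minimize 7*z^2 + 11*z + (1.0/2)*(-0.9595 - z - 0.2022)^2
FOC: (2*7 + 1.0)*z = -11 + 1.0*(-0.9595 - 0.2022)
z^{k+1} = -0.8108
Step 3: u-update.
u^{k+1} = -0.2022 - 0.9595 + 0.8108 = -0.3509
Step 4: Primal residual = |-0.9595 + 0.8108| = 0.1487


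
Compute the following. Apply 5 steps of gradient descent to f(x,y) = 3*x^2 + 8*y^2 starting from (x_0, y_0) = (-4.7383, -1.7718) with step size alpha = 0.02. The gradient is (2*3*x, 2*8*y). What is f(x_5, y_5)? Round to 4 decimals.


Gradient descent on f(x,y) = 3*x^2 + 8*y^2.
Starting point: (-4.7383, -1.7718), alpha = 0.02
Step 1: grad_x = 2*3*-4.7383 = -28.4298, grad_y = 2*8*-1.7718 = -28.3488
  x_1 = -4.7383 - 0.02*-28.4298 = -4.1697
  y_1 = -1.7718 - 0.02*-28.3488 = -1.2048
Step 2: grad_x = 2*3*-4.1697 = -25.0182, grad_y = 2*8*-1.2048 = -19.2772
  x_2 = -4.1697 - 0.02*-25.0182 = -3.6693
  y_2 = -1.2048 - 0.02*-19.2772 = -0.8193
Step 3: grad_x = 2*3*-3.6693 = -22.016, grad_y = 2*8*-0.8193 = -13.1085
  x_3 = -3.6693 - 0.02*-22.016 = -3.229
  y_3 = -0.8193 - 0.02*-13.1085 = -0.5571
Step 4: grad_x = 2*3*-3.229 = -19.3741, grad_y = 2*8*-0.5571 = -8.9138
  x_4 = -3.229 - 0.02*-19.3741 = -2.8415
  y_4 = -0.5571 - 0.02*-8.9138 = -0.3788
Step 5: grad_x = 2*3*-2.8415 = -17.0492, grad_y = 2*8*-0.3788 = -6.0614
  x_5 = -2.8415 - 0.02*-17.0492 = -2.5006
  y_5 = -0.3788 - 0.02*-6.0614 = -0.2576
f(-2.5006, -0.2576) = 3*(-2.5006)^2 + 8*(-0.2576)^2 = 19.2892


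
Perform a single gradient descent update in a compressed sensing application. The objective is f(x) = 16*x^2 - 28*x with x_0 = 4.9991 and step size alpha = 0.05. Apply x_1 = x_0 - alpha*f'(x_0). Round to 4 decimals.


We compute the gradient at x_0 and apply the update.
f'(x) = 32*x - 28
f'(4.9991) = 32*4.9991 - 28 = 131.9712
x_1 = 4.9991 - 0.05*131.9712 = -1.5995


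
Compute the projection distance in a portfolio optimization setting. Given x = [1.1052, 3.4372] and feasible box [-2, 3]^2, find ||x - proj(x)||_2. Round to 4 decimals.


Project each component onto [-2, 3].
clip(1.1052) = 1.1052, clip(3.4372) = 3.0
Projection = [1.1052, 3.0]
Squared diffs: [0.0, 0.1911]
Distance = sqrt(0.1911) = 0.4372


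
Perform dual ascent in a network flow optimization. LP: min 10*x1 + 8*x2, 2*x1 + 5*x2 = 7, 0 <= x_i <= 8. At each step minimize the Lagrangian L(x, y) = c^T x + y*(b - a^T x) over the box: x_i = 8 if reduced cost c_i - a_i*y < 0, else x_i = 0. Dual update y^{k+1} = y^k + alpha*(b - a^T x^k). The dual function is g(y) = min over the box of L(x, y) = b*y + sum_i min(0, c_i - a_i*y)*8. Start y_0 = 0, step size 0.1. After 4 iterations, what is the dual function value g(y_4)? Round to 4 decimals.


Dual ascent for LP: min 10*x1 + 8*x2, 2*x1 + 5*x2 = 7, 0 <= x_i <= 8
Step 1: y^k = 0.0, reduced costs: (10.0, 8.0)
  x^k = (0.0, 0.0), subgradient = b - a^T x = 7.0
  y^{k+1} = 0.0 + 0.1*7.0 = 0.7
Step 2: y^k = 0.7, reduced costs: (8.6, 4.5)
  x^k = (0.0, 0.0), subgradient = b - a^T x = 7.0
  y^{k+1} = 0.7 + 0.1*7.0 = 1.4
Step 3: y^k = 1.4, reduced costs: (7.2, 1.0)
  x^k = (0.0, 0.0), subgradient = b - a^T x = 7.0
  y^{k+1} = 1.4 + 0.1*7.0 = 2.1
Step 4: y^k = 2.1, reduced costs: (5.8, -2.5)
  x^k = (0.0, 8.0), subgradient = b - a^T x = -33.0
  y^{k+1} = 2.1 + 0.1*-33.0 = -1.2
Dual objective at y_4 = -1.2: reduced costs (12.4, 14.0), box minimizer x = (0.0, 0.0)
g(y_4) = b*y + (c1 - a1*y)*x1 + (c2 - a2*y)*x2 = 7*(-1.2) + 12.4*0.0 + 14.0*0.0 = -8.4 + 0.0 + 0.0 = -8.4


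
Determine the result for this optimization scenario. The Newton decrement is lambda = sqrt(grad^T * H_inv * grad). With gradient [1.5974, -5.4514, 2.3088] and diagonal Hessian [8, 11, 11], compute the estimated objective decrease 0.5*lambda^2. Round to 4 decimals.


Step 1: H is diagonal, so H^(-1) * g = [0.1997, -0.4956, 0.2099].
Step 2: g^T H^(-1) g = sum_i g_i^2 / H_ii
  = (1.5974)^2/8 + (-5.4514)^2/11 + (2.3088)^2/11
  = 0.319 + 2.7016 + 0.4846 = 3.5052
Step 3: Objective decrease = 0.5 * g^T H^(-1) g = 1.7526


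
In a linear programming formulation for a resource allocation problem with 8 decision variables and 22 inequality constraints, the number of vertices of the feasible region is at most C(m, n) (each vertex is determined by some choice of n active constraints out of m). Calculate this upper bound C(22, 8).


Each vertex corresponds to some choice of n active constraints out of m, so the number of vertices is at most C(m, n) = m! / (n!(m-n)!).
m = 22, n = 8
Numerator: 22 * 21 * 20 * 19 * 18 * 17 * 16 * 15
Denominator: 8! = 40320
C(22, 8) = 319770


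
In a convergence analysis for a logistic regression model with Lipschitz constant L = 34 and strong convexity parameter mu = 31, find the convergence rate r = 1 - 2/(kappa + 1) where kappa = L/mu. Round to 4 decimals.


Step 1: Compute the condition number.
kappa = L/mu = 34/31 = 1.0968
Step 2: Compute the convergence rate.
r = 1 - 2/(kappa + 1) = 1 - 2*mu/(L + mu) = (L - mu)/(L + mu) = 3/65 = 0.0462


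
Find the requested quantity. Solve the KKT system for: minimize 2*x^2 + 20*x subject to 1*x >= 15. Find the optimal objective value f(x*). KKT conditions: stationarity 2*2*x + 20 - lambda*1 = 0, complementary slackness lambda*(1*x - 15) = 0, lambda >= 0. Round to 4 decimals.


Step 1: Try lambda = 0 (constraint inactive).
x_unc = -20/(2*2) = -5.0
Check: 1*-5.0 = -5.0 < 15 -- violated!
Step 2: Constraint must be active: 1*x = 15
x* = 15/1 = 15.0
lambda = (2*2*15.0 + 20)/1 = 80.0
Step 3: Compute optimal value.
f(x*) = 2*15.0^2 + 20*15.0 = 750.0


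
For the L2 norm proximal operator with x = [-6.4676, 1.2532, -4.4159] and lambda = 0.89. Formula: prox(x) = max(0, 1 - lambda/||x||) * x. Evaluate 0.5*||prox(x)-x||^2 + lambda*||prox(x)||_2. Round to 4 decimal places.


Step 1: Compute ||x||.
||x|| = 7.931
Step 2: Compute scaling factor.
scale = max(0, 1 - 0.89/7.931) = 0.8878
Step 3: prox(x) = [-5.7418, 1.1126, -3.9204]
||prox(x)|| = 7.041
Step 4: Proximal objective.
0.5*||prox-x||^2 = 0.3961
lambda*||prox|| = 6.2665
Total = 6.6625


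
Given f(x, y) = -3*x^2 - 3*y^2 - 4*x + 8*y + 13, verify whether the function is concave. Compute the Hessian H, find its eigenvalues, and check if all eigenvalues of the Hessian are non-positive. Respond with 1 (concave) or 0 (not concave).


The Hessian of f(x,y) = -3*x^2 - 3*y^2 - 4*x + 8*y + 13 is:
H = [[-6, 0], [0, -6]]
Trace = -6 - 6 = -12
Determinant = -6*-6 - (0)^2 = 36
Discriminant = (-12)^2 - 4*36 = 0.0
Eigenvalues: lambda_1 = -6.0, lambda_2 = -6.0
The function is concave.

1


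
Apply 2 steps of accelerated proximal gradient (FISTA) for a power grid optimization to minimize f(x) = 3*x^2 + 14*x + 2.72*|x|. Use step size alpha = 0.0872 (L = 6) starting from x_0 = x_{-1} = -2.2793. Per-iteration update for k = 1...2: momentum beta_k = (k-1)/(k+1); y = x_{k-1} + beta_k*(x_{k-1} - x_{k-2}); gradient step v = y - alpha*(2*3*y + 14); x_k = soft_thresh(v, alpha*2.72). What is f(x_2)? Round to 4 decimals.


FISTA on f(x) = 3*x^2 + 14*x + 2.72*|x|
L = 6, alpha = 0.0872
Iteration 1: beta = 0.0, y = -2.2793 + 0.0*(-2.2793 + 2.2793) = -2.2793
  grad(y) = 0.3242, v = y - alpha*grad = -2.3076
  prox(v) = soft_thresh(-2.3076, 0.2372) = -2.0704
Iteration 2: beta = 0.3333, y = -2.0704 + 0.3333*(-2.0704 + 2.2793) = -2.0007
  grad(y) = 1.9955, v = y - alpha*grad = -2.1748
  prox(v) = soft_thresh(-2.1748, 0.2372) = -1.9376
f(x_2) = 3*(-1.9376)^2 + 14*(-1.9376) + 2.72*|-1.9376| = -10.5933


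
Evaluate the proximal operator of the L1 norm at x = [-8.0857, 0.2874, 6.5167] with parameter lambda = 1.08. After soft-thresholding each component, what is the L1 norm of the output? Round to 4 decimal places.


Soft-thresholding with lambda = 1.08:
prox(-8.0857) = sign(-8.0857)*max(|-8.0857| - 1.08, 0) = -7.0057
prox(0.2874) = sign(0.2874)*max(|0.2874| - 1.08, 0) = 0.0
prox(6.5167) = sign(6.5167)*max(|6.5167| - 1.08, 0) = 5.4367
prox(x) = [-7.0057, 0.0, 5.4367]
||prox(x)||_1 = 7.0057 + 0.0 + 5.4367 = 12.4424


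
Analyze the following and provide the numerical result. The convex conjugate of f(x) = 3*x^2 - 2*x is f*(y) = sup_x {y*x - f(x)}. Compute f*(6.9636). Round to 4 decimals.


f*(y) = sup_x {y*x - a*x^2 - b*x} = sup_x {(y-b)*x - a*x^2}
FOC: (y - b) - 2a*x = 0 => x* = (y - b)/(2a)
x* = (6.9636 + 2)/(2*3) = 1.4939
f*(6.9636) = (y-b)^2/(4a) = (6.9636 + 2)^2/(4*3)
= 80.3461/12 = 6.6955


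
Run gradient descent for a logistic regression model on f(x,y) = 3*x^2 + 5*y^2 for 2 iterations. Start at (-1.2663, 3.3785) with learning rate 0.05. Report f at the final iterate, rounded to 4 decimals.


Gradient descent on f(x,y) = 3*x^2 + 5*y^2.
Starting point: (-1.2663, 3.3785), alpha = 0.05
Step 1: grad_x = 2*3*-1.2663 = -7.5978, grad_y = 2*5*3.3785 = 33.785
  x_1 = -1.2663 - 0.05*-7.5978 = -0.8864
  y_1 = 3.3785 - 0.05*33.785 = 1.6893
Step 2: grad_x = 2*3*-0.8864 = -5.3185, grad_y = 2*5*1.6893 = 16.8925
  x_2 = -0.8864 - 0.05*-5.3185 = -0.6205
  y_2 = 1.6893 - 0.05*16.8925 = 0.8446
f(-0.6205, 0.8446) = 3*(-0.6205)^2 + 5*0.8446^2 = 4.722
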